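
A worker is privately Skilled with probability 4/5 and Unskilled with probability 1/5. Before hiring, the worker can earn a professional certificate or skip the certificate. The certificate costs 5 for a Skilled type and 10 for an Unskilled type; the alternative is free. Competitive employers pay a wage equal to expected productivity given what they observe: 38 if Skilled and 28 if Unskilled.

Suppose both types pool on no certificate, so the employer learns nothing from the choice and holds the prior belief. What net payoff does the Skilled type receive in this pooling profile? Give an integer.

Pooled wage = 4/5·38 + 1/5·28 = 36.
Skilled pays no cost for no certificate, so net payoff = 36.

36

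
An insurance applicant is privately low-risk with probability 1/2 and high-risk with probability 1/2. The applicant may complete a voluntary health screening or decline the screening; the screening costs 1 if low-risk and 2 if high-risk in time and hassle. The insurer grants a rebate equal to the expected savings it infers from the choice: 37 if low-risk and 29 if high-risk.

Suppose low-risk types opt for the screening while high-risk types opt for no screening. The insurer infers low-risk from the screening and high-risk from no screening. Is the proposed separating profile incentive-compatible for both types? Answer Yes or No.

No

Under these beliefs, the screening earns rebate 37 and no screening earns rebate 29.
low-risk: the screening nets 37 − 1 = 36; no screening nets 29. low-risk prefers the screening.
high-risk: the screening nets 37 − 2 = 35; no screening nets 29. high-risk would deviate to the screening.
high-risk has a profitable deviation, so the profile is not an equilibrium.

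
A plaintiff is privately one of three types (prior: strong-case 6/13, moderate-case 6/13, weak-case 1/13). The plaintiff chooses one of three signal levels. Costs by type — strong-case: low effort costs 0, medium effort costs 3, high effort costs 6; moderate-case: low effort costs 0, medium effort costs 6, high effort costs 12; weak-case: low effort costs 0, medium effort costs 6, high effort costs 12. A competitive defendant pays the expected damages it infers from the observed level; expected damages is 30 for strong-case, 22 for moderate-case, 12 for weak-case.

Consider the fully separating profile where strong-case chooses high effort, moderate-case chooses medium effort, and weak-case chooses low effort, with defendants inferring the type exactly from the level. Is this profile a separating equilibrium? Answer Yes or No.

Separating settlements: high effort → 30, medium effort → 22, low effort → 12.
strong-case (assigned high effort): low effort: 12 − 0 = 12; medium effort: 22 − 3 = 19; high effort: 30 − 6 = 24. strong-case stays.
moderate-case (assigned medium effort): low effort: 12 − 0 = 12; medium effort: 22 − 6 = 16; high effort: 30 − 12 = 18. moderate-case prefers high effort.
weak-case (assigned low effort): low effort: 12 − 0 = 12; medium effort: 22 − 6 = 16; high effort: 30 − 12 = 18. weak-case prefers high effort.
At least one type deviates; the separating profile fails.

No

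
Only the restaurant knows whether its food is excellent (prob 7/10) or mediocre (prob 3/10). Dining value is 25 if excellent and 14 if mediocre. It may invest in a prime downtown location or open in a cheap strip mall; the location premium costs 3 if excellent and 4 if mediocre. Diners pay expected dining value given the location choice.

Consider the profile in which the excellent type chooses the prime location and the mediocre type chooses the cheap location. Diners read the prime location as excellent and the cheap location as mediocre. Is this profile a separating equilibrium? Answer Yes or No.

No

Under these beliefs, the prime location earns price premium 25 and the cheap location earns price premium 14.
excellent: the prime location nets 25 − 3 = 22; the cheap location nets 14. excellent prefers the prime location.
mediocre: the prime location nets 25 − 4 = 21; the cheap location nets 14. mediocre would deviate to the prime location.
mediocre has a profitable deviation, so the profile is not an equilibrium.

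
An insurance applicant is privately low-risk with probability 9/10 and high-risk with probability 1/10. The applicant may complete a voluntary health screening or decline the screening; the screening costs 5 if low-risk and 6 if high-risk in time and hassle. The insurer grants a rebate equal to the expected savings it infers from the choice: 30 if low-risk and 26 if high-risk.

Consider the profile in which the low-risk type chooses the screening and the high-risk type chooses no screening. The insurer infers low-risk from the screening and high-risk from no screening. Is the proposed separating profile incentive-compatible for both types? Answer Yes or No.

Under these beliefs, the screening earns rebate 30 and no screening earns rebate 26.
low-risk: the screening nets 30 − 5 = 25; no screening nets 26. low-risk would deviate to no screening.
high-risk: the screening nets 30 − 6 = 24; no screening nets 26. high-risk prefers no screening.
low-risk has a profitable deviation, so the profile is not an equilibrium.

No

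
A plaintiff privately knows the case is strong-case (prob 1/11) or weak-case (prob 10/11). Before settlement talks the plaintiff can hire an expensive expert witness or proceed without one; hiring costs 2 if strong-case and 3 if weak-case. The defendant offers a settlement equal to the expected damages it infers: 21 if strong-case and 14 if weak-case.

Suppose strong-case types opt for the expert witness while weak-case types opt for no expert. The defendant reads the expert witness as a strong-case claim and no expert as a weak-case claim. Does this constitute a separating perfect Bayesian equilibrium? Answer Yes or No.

No

Under these beliefs, the expert witness earns settlement 21 and no expert earns settlement 14.
strong-case: the expert witness nets 21 − 2 = 19; no expert nets 14. strong-case prefers the expert witness.
weak-case: the expert witness nets 21 − 3 = 18; no expert nets 14. weak-case would deviate to the expert witness.
weak-case has a profitable deviation, so the profile is not an equilibrium.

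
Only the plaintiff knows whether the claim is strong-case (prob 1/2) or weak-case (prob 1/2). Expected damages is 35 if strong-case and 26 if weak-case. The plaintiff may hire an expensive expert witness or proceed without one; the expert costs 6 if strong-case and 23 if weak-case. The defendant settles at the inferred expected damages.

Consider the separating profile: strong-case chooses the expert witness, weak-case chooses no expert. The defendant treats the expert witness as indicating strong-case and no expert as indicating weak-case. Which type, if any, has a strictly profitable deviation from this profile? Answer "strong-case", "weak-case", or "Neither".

The expert witness pays 35; no expert pays 26.
strong-case: assigned the expert witness, nets 35 − 6 = 29; deviating to no expert nets 26.
weak-case: assigned no expert, nets 26; deviating to the expert witness nets 35 − 23 = 12.
Both types strictly prefer their assigned action; no profitable deviation.

Neither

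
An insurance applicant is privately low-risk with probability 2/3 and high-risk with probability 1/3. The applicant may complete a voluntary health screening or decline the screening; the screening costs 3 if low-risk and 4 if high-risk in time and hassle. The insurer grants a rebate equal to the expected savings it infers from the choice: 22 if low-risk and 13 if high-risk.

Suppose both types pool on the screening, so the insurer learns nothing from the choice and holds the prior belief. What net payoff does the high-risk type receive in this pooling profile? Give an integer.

Pooled rebate = 2/3·22 + 1/3·13 = 19.
high-risk pays cost 4 for the screening, so net payoff = 19 − 4 = 15.

15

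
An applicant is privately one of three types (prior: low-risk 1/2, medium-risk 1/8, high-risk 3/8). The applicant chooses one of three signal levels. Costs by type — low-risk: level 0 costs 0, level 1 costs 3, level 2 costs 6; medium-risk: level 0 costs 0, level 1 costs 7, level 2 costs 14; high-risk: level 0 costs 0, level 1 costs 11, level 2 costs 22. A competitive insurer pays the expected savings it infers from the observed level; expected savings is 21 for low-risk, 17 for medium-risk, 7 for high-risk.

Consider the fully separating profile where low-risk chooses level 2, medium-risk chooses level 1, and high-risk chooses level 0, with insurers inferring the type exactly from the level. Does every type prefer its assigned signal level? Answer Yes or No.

Yes

Separating rebates: level 2 → 21, level 1 → 17, level 0 → 7.
low-risk (assigned level 2): level 0: 7 − 0 = 7; level 1: 17 − 3 = 14; level 2: 21 − 6 = 15. low-risk stays.
medium-risk (assigned level 1): level 0: 7 − 0 = 7; level 1: 17 − 7 = 10; level 2: 21 − 14 = 7. medium-risk stays.
high-risk (assigned level 0): level 0: 7 − 0 = 7; level 1: 17 − 11 = 6; level 2: 21 − 22 = -1. high-risk stays.
Every type prefers its assigned level; separation holds.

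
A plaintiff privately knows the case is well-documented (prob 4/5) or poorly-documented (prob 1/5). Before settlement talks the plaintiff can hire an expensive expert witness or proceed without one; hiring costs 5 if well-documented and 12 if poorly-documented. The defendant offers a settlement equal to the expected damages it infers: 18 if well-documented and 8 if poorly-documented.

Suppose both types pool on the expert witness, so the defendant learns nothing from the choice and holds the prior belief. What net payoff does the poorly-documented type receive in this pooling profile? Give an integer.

4

Pooled settlement = 4/5·18 + 1/5·8 = 16.
poorly-documented pays cost 12 for the expert witness, so net payoff = 16 − 12 = 4.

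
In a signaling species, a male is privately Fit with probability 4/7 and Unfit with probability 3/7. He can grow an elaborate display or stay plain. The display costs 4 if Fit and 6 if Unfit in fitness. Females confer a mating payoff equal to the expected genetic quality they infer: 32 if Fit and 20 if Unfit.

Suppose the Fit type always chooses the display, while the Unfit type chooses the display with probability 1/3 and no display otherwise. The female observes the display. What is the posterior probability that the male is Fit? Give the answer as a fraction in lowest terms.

4/5

P(the display) = (4/7)·1 + (3/7)·(1/3) = 5/7.
By Bayes' rule, P(Fit | the display) = (4/7) / (5/7) = 4/5.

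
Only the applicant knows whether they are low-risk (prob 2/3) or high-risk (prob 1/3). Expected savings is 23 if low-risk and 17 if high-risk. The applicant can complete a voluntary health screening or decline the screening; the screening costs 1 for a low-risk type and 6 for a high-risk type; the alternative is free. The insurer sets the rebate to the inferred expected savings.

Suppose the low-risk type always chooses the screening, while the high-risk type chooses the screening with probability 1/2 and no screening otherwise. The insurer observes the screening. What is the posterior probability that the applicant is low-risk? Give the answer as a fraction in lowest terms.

4/5

P(the screening) = (2/3)·1 + (1/3)·(1/2) = 5/6.
By Bayes' rule, P(low-risk | the screening) = (2/3) / (5/6) = 4/5.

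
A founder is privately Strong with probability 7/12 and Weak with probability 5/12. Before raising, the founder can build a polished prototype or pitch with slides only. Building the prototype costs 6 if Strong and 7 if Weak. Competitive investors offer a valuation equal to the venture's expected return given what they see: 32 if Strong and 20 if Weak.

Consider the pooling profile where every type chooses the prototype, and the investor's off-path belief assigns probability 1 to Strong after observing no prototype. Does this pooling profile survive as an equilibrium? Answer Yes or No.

On path, the investor holds the prior and pays 7/12·32 + 5/12·20 = 27. Off path (no prototype), believing Strong, it pays 32.
Strong: the prototype nets 27 − 6 = 21; no prototype nets 32. Strong would deviate.
Weak: the prototype nets 27 − 7 = 20; no prototype nets 32. Weak would deviate.
A type deviates, so pooling fails.

No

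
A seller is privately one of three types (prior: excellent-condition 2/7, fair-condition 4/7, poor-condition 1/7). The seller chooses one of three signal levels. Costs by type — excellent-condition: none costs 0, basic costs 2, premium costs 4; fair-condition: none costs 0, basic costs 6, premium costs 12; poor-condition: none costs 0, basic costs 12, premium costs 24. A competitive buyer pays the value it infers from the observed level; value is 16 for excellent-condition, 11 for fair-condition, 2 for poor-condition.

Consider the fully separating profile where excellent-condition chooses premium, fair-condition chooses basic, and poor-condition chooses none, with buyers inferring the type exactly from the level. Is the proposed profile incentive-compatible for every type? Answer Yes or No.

Separating prices: premium → 16, basic → 11, none → 2.
excellent-condition (assigned premium): none: 2 − 0 = 2; basic: 11 − 2 = 9; premium: 16 − 4 = 12. excellent-condition stays.
fair-condition (assigned basic): none: 2 − 0 = 2; basic: 11 − 6 = 5; premium: 16 − 12 = 4. fair-condition stays.
poor-condition (assigned none): none: 2 − 0 = 2; basic: 11 − 12 = -1; premium: 16 − 24 = -8. poor-condition stays.
Every type prefers its assigned level; separation holds.

Yes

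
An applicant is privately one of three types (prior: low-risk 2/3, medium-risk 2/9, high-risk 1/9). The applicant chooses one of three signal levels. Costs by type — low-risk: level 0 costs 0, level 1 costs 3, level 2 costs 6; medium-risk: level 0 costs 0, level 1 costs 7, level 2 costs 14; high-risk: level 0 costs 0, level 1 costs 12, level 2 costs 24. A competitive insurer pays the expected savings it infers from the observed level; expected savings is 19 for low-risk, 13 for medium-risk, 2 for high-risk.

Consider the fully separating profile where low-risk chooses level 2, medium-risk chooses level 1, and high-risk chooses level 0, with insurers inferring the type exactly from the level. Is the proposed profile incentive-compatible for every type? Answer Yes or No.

Yes

Separating rebates: level 2 → 19, level 1 → 13, level 0 → 2.
low-risk (assigned level 2): level 0: 2 − 0 = 2; level 1: 13 − 3 = 10; level 2: 19 − 6 = 13. low-risk stays.
medium-risk (assigned level 1): level 0: 2 − 0 = 2; level 1: 13 − 7 = 6; level 2: 19 − 14 = 5. medium-risk stays.
high-risk (assigned level 0): level 0: 2 − 0 = 2; level 1: 13 − 12 = 1; level 2: 19 − 24 = -5. high-risk stays.
Every type prefers its assigned level; separation holds.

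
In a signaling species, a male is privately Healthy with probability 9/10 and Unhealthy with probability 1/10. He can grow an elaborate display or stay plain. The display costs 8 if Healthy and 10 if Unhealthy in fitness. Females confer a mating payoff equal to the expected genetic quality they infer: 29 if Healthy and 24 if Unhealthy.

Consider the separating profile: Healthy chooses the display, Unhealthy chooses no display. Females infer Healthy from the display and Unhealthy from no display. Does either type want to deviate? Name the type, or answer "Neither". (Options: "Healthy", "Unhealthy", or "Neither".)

Healthy

The display pays 29; no display pays 24.
Healthy: assigned the display, nets 29 − 8 = 21; deviating to no display nets 24.
Unhealthy: assigned no display, nets 24; deviating to the display nets 29 − 10 = 19.
The Healthy type gains 3 by deviating.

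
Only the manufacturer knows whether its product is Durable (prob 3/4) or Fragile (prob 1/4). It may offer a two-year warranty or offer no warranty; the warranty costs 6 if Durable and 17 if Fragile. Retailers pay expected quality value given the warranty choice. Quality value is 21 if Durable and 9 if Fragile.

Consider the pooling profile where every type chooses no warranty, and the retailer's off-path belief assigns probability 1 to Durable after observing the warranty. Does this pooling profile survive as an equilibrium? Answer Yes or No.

On path, the retailer holds the prior and pays 3/4·21 + 1/4·9 = 18. Off path (the warranty), believing Durable, it pays 21.
Durable: no warranty nets 18; the warranty nets 21 − 6 = 15. Durable stays.
Fragile: no warranty nets 18; the warranty nets 21 − 17 = 4. Fragile stays.
No type deviates, so pooling is sustained.

Yes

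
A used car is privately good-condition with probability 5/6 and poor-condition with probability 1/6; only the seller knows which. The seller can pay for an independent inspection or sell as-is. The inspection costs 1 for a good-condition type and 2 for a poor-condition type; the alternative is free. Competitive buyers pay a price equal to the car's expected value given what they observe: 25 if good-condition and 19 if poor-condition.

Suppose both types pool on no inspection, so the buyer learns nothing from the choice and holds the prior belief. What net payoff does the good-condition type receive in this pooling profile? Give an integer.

24

Pooled price = 5/6·25 + 1/6·19 = 24.
good-condition pays no cost for no inspection, so net payoff = 24.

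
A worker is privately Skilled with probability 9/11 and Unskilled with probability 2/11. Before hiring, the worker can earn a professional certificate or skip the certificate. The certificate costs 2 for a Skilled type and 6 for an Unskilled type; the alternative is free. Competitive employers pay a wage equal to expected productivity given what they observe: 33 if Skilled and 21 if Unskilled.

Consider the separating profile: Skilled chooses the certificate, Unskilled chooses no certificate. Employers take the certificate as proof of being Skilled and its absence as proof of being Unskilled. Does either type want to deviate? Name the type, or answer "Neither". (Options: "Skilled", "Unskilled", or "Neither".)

The certificate pays 33; no certificate pays 21.
Skilled: assigned the certificate, nets 33 − 2 = 31; deviating to no certificate nets 21.
Unskilled: assigned no certificate, nets 21; deviating to the certificate nets 33 − 6 = 27.
The Unskilled type gains 6 by deviating.

Unskilled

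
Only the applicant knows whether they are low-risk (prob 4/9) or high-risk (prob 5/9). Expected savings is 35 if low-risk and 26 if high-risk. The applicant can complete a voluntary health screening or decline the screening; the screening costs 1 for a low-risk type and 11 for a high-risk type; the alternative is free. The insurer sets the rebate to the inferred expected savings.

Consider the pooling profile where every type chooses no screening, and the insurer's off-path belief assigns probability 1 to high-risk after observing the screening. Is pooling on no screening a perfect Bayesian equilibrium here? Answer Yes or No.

On path, the insurer holds the prior and pays 4/9·35 + 5/9·26 = 30. Off path (the screening), believing high-risk, it pays 26.
low-risk: no screening nets 30; the screening nets 26 − 1 = 25. low-risk stays.
high-risk: no screening nets 30; the screening nets 26 − 11 = 15. high-risk stays.
No type deviates, so pooling is sustained.

Yes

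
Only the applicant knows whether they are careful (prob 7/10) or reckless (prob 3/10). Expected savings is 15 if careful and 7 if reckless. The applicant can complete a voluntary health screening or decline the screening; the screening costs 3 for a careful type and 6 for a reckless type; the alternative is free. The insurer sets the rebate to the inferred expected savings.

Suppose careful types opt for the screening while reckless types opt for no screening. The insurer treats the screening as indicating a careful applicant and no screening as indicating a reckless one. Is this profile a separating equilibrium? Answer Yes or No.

Under these beliefs, the screening earns rebate 15 and no screening earns rebate 7.
careful: the screening nets 15 − 3 = 12; no screening nets 7. careful prefers the screening.
reckless: the screening nets 15 − 6 = 9; no screening nets 7. reckless would deviate to the screening.
reckless has a profitable deviation, so the profile is not an equilibrium.

No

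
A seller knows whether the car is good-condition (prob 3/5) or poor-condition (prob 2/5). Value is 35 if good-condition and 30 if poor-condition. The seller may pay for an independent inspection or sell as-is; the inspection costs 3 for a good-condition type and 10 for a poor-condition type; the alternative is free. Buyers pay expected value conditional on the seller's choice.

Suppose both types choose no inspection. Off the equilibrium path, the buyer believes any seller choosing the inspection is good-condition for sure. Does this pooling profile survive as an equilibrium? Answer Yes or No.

Yes

On path, the buyer holds the prior and pays 3/5·35 + 2/5·30 = 33. Off path (the inspection), believing good-condition, it pays 35.
good-condition: no inspection nets 33; the inspection nets 35 − 3 = 32. good-condition stays.
poor-condition: no inspection nets 33; the inspection nets 35 − 10 = 25. poor-condition stays.
No type deviates, so pooling is sustained.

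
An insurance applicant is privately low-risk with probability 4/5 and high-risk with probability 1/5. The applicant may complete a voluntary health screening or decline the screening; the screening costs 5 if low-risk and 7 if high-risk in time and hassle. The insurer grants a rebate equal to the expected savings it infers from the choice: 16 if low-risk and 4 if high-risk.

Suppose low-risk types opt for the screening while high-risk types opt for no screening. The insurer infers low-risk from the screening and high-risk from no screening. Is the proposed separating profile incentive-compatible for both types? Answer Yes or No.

No

Under these beliefs, the screening earns rebate 16 and no screening earns rebate 4.
low-risk: the screening nets 16 − 5 = 11; no screening nets 4. low-risk prefers the screening.
high-risk: the screening nets 16 − 7 = 9; no screening nets 4. high-risk would deviate to the screening.
high-risk has a profitable deviation, so the profile is not an equilibrium.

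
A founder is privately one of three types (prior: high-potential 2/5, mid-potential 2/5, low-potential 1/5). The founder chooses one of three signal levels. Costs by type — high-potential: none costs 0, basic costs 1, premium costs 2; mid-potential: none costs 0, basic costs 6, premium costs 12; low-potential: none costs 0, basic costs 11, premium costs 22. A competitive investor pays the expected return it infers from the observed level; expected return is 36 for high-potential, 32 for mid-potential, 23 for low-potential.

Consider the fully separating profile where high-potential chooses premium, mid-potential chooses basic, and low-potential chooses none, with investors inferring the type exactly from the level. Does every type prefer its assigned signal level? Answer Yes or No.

Separating valuations: premium → 36, basic → 32, none → 23.
high-potential (assigned premium): none: 23 − 0 = 23; basic: 32 − 1 = 31; premium: 36 − 2 = 34. high-potential stays.
mid-potential (assigned basic): none: 23 − 0 = 23; basic: 32 − 6 = 26; premium: 36 − 12 = 24. mid-potential stays.
low-potential (assigned none): none: 23 − 0 = 23; basic: 32 − 11 = 21; premium: 36 − 22 = 14. low-potential stays.
Every type prefers its assigned level; separation holds.

Yes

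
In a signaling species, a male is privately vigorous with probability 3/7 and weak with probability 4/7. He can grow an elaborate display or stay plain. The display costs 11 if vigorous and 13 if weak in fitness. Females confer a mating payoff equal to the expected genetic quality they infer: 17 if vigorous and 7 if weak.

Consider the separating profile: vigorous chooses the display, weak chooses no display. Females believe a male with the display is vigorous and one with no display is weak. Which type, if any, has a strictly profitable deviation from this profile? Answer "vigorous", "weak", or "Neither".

vigorous

The display pays 17; no display pays 7.
vigorous: assigned the display, nets 17 − 11 = 6; deviating to no display nets 7.
weak: assigned no display, nets 7; deviating to the display nets 17 − 13 = 4.
The vigorous type gains 1 by deviating.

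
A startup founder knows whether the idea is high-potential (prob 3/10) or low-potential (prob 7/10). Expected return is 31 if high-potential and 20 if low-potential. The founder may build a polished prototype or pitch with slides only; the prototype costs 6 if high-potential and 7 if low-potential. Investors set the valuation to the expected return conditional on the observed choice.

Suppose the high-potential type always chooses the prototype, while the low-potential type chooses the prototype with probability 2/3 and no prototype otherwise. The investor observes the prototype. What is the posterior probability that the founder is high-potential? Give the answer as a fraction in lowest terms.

9/23

P(the prototype) = (3/10)·1 + (7/10)·(2/3) = 23/30.
By Bayes' rule, P(high-potential | the prototype) = (3/10) / (23/30) = 9/23.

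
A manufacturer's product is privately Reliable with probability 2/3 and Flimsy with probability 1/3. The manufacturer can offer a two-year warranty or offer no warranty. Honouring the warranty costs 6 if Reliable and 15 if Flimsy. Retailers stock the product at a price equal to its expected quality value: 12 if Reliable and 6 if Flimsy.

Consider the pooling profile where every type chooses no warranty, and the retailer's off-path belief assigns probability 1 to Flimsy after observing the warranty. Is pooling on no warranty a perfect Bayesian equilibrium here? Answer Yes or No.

Yes

On path, the retailer holds the prior and pays 2/3·12 + 1/3·6 = 10. Off path (the warranty), believing Flimsy, it pays 6.
Reliable: no warranty nets 10; the warranty nets 6 − 6 = 0. Reliable stays.
Flimsy: no warranty nets 10; the warranty nets 6 − 15 = -9. Flimsy stays.
No type deviates, so pooling is sustained.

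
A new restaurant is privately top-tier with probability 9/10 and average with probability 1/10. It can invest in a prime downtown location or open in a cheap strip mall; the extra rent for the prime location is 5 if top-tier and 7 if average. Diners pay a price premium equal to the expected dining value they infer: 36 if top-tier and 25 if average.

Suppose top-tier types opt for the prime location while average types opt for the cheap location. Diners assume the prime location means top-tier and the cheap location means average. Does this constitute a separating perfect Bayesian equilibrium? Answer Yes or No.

No

Under these beliefs, the prime location earns price premium 36 and the cheap location earns price premium 25.
top-tier: the prime location nets 36 − 5 = 31; the cheap location nets 25. top-tier prefers the prime location.
average: the prime location nets 36 − 7 = 29; the cheap location nets 25. average would deviate to the prime location.
average has a profitable deviation, so the profile is not an equilibrium.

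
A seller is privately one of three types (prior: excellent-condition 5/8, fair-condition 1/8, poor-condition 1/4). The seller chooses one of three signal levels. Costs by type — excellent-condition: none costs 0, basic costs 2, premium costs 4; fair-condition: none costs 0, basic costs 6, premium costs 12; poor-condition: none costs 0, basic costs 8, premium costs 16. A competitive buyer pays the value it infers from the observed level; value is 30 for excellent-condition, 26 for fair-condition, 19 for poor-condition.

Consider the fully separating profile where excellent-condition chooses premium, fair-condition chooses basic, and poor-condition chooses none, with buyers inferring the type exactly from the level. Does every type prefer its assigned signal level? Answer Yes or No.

Separating prices: premium → 30, basic → 26, none → 19.
excellent-condition (assigned premium): none: 19 − 0 = 19; basic: 26 − 2 = 24; premium: 30 − 4 = 26. excellent-condition stays.
fair-condition (assigned basic): none: 19 − 0 = 19; basic: 26 − 6 = 20; premium: 30 − 12 = 18. fair-condition stays.
poor-condition (assigned none): none: 19 − 0 = 19; basic: 26 − 8 = 18; premium: 30 − 16 = 14. poor-condition stays.
Every type prefers its assigned level; separation holds.

Yes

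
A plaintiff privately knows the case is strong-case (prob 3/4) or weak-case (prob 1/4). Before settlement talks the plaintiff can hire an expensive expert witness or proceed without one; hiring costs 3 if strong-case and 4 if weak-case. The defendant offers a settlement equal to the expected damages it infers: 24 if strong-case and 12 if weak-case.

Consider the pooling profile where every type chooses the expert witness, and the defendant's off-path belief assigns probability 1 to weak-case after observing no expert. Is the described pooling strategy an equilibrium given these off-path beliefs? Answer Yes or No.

On path, the defendant holds the prior and pays 3/4·24 + 1/4·12 = 21. Off path (no expert), believing weak-case, it pays 12.
strong-case: the expert witness nets 21 − 3 = 18; no expert nets 12. strong-case stays.
weak-case: the expert witness nets 21 − 4 = 17; no expert nets 12. weak-case stays.
No type deviates, so pooling is sustained.

Yes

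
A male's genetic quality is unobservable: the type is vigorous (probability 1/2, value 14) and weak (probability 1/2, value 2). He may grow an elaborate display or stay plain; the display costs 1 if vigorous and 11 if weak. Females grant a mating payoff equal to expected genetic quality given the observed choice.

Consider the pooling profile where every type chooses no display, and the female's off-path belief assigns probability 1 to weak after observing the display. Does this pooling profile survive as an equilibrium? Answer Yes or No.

Yes

On path, the female holds the prior and pays 1/2·14 + 1/2·2 = 8. Off path (the display), believing weak, it pays 2.
vigorous: no display nets 8; the display nets 2 − 1 = 1. vigorous stays.
weak: no display nets 8; the display nets 2 − 11 = -9. weak stays.
No type deviates, so pooling is sustained.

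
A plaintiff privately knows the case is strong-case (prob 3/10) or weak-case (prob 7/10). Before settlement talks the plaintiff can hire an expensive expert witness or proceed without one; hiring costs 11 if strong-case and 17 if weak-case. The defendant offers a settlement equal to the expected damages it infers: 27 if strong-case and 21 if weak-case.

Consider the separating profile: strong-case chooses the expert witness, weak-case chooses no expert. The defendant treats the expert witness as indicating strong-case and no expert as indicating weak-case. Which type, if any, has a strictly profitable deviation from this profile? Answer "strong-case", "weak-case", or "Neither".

The expert witness pays 27; no expert pays 21.
strong-case: assigned the expert witness, nets 27 − 11 = 16; deviating to no expert nets 21.
weak-case: assigned no expert, nets 21; deviating to the expert witness nets 27 − 17 = 10.
The strong-case type gains 5 by deviating.

strong-case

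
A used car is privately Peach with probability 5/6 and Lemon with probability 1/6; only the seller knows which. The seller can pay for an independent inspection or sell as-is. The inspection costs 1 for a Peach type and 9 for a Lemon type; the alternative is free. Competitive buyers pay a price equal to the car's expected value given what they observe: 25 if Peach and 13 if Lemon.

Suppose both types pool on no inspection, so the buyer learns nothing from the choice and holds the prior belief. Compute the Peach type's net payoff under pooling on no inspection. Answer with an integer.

Pooled price = 5/6·25 + 1/6·13 = 23.
Peach pays no cost for no inspection, so net payoff = 23.

23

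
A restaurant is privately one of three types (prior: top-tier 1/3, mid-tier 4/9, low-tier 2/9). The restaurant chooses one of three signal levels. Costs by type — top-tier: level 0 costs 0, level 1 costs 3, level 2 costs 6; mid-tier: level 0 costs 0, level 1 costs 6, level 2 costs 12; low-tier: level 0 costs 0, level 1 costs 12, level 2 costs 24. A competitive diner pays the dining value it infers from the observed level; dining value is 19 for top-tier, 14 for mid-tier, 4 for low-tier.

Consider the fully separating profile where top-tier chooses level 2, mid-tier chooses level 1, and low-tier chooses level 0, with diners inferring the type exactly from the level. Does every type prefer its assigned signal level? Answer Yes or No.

Separating price premiums: level 2 → 19, level 1 → 14, level 0 → 4.
top-tier (assigned level 2): level 0: 4 − 0 = 4; level 1: 14 − 3 = 11; level 2: 19 − 6 = 13. top-tier stays.
mid-tier (assigned level 1): level 0: 4 − 0 = 4; level 1: 14 − 6 = 8; level 2: 19 − 12 = 7. mid-tier stays.
low-tier (assigned level 0): level 0: 4 − 0 = 4; level 1: 14 − 12 = 2; level 2: 19 − 24 = -5. low-tier stays.
Every type prefers its assigned level; separation holds.

Yes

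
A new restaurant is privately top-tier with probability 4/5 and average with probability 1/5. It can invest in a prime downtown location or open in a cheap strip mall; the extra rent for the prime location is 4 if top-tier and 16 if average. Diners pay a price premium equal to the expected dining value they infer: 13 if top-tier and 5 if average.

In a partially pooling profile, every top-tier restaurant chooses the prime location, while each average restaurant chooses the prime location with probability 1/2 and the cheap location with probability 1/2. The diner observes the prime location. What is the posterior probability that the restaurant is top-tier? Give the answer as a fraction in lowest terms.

P(the prime location) = (4/5)·1 + (1/5)·(1/2) = 9/10.
By Bayes' rule, P(top-tier | the prime location) = (4/5) / (9/10) = 8/9.

8/9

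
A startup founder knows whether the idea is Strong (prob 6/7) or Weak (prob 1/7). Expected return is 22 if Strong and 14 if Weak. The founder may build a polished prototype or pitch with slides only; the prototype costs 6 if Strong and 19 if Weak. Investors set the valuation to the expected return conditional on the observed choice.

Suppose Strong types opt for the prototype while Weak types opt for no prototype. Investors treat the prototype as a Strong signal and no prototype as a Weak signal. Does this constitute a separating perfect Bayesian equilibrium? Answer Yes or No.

Yes

Under these beliefs, the prototype earns valuation 22 and no prototype earns valuation 14.
Strong: the prototype nets 22 − 6 = 16; no prototype nets 14. Strong prefers the prototype.
Weak: the prototype nets 22 − 19 = 3; no prototype nets 14. Weak prefers no prototype.
Neither type deviates, so the separating profile is an equilibrium.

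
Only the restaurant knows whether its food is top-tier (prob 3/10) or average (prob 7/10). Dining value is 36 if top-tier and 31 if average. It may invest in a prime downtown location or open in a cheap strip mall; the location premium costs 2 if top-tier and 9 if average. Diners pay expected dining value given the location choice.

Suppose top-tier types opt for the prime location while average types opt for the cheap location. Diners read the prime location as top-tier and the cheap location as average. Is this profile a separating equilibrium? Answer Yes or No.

Yes

Under these beliefs, the prime location earns price premium 36 and the cheap location earns price premium 31.
top-tier: the prime location nets 36 − 2 = 34; the cheap location nets 31. top-tier prefers the prime location.
average: the prime location nets 36 − 9 = 27; the cheap location nets 31. average prefers the cheap location.
Neither type deviates, so the separating profile is an equilibrium.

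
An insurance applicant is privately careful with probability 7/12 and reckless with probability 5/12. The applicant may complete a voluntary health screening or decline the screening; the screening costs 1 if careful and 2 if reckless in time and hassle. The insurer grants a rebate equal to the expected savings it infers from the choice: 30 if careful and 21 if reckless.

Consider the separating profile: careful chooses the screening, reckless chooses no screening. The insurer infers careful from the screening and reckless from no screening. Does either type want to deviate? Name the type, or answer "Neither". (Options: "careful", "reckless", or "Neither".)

reckless

The screening pays 30; no screening pays 21.
careful: assigned the screening, nets 30 − 1 = 29; deviating to no screening nets 21.
reckless: assigned no screening, nets 21; deviating to the screening nets 30 − 2 = 28.
The reckless type gains 7 by deviating.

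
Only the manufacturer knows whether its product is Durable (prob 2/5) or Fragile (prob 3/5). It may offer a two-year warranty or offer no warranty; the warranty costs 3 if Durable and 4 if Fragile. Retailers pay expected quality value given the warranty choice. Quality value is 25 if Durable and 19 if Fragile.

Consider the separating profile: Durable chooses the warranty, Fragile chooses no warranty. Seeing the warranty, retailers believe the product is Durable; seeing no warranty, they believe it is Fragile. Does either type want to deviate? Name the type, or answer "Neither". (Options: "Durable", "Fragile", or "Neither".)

Fragile

The warranty pays 25; no warranty pays 19.
Durable: assigned the warranty, nets 25 − 3 = 22; deviating to no warranty nets 19.
Fragile: assigned no warranty, nets 19; deviating to the warranty nets 25 − 4 = 21.
The Fragile type gains 2 by deviating.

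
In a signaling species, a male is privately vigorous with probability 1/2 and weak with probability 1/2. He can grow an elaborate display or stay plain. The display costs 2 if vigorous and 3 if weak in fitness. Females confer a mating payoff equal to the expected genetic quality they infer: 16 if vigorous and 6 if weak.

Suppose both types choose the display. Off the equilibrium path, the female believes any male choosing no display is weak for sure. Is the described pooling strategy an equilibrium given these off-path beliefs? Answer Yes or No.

On path, the female holds the prior and pays 1/2·16 + 1/2·6 = 11. Off path (no display), believing weak, it pays 6.
vigorous: the display nets 11 − 2 = 9; no display nets 6. vigorous stays.
weak: the display nets 11 − 3 = 8; no display nets 6. weak stays.
No type deviates, so pooling is sustained.

Yes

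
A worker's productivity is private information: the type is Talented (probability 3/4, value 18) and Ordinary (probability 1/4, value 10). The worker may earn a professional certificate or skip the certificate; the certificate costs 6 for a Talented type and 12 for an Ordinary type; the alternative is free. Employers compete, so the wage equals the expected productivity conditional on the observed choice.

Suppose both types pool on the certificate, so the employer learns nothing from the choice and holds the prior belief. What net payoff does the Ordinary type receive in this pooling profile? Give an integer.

Pooled wage = 3/4·18 + 1/4·10 = 16.
Ordinary pays cost 12 for the certificate, so net payoff = 16 − 12 = 4.

4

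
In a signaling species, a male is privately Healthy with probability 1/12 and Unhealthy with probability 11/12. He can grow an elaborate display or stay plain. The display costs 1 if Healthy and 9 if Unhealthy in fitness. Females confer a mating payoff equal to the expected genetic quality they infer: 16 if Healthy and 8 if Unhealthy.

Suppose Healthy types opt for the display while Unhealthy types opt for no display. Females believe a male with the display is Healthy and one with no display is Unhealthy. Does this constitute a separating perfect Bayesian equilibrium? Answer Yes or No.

Yes

Under these beliefs, the display earns mating payoff 16 and no display earns mating payoff 8.
Healthy: the display nets 16 − 1 = 15; no display nets 8. Healthy prefers the display.
Unhealthy: the display nets 16 − 9 = 7; no display nets 8. Unhealthy prefers no display.
Neither type deviates, so the separating profile is an equilibrium.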